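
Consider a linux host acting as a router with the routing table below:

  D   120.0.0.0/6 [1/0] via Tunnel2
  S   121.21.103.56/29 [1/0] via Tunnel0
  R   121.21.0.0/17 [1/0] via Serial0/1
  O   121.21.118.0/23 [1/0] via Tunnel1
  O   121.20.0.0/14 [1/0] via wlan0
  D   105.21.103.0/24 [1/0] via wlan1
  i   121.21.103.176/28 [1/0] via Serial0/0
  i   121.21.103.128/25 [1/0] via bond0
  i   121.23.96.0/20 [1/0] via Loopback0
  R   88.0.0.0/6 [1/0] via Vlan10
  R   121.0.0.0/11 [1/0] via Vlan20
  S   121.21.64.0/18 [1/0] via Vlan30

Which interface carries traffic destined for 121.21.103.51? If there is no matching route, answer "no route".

Routes whose prefix contains 121.21.103.51:
  120.0.0.0/6 (120.0.0.0 - 123.255.255.255) -> Tunnel2
  121.0.0.0/11 (121.0.0.0 - 121.31.255.255) -> Vlan20
  121.20.0.0/14 (121.20.0.0 - 121.23.255.255) -> wlan0
  121.21.0.0/17 (121.21.0.0 - 121.21.127.255) -> Serial0/1
  121.21.64.0/18 (121.21.64.0 - 121.21.127.255) -> Vlan30
More-specific entries that do NOT match:
  121.21.103.56/29 (121.21.103.56 - 121.21.103.63) does not contain 121.21.103.51
  121.21.103.176/28 (121.21.103.176 - 121.21.103.191) does not contain 121.21.103.51
  121.21.103.128/25 (121.21.103.128 - 121.21.103.255) does not contain 121.21.103.51
  105.21.103.0/24 (105.21.103.0 - 105.21.103.255) does not contain 121.21.103.51
  121.21.118.0/23 (121.21.118.0 - 121.21.119.255) does not contain 121.21.103.51
  121.23.96.0/20 (121.23.96.0 - 121.23.111.255) does not contain 121.21.103.51
Longest matching prefix is /18 -> interface Vlan30.

Vlan30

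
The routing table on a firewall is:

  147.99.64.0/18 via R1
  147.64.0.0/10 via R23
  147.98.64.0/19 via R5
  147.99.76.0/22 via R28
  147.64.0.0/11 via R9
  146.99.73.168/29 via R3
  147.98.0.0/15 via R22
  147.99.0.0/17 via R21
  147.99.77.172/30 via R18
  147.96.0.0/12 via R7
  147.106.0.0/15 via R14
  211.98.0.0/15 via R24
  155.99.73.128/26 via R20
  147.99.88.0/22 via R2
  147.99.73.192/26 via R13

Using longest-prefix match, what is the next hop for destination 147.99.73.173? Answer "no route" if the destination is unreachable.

Routes whose prefix contains 147.99.73.173:
  147.64.0.0/10 (147.64.0.0 - 147.127.255.255) -> R23
  147.96.0.0/12 (147.96.0.0 - 147.111.255.255) -> R7
  147.98.0.0/15 (147.98.0.0 - 147.99.255.255) -> R22
  147.99.0.0/17 (147.99.0.0 - 147.99.127.255) -> R21
  147.99.64.0/18 (147.99.64.0 - 147.99.127.255) -> R1
More-specific entries that do NOT match:
  147.99.77.172/30 (147.99.77.172 - 147.99.77.175) does not contain 147.99.73.173
  146.99.73.168/29 (146.99.73.168 - 146.99.73.175) does not contain 147.99.73.173
  155.99.73.128/26 (155.99.73.128 - 155.99.73.191) does not contain 147.99.73.173
  147.99.73.192/26 (147.99.73.192 - 147.99.73.255) does not contain 147.99.73.173
  147.99.76.0/22 (147.99.76.0 - 147.99.79.255) does not contain 147.99.73.173
  147.99.88.0/22 (147.99.88.0 - 147.99.91.255) does not contain 147.99.73.173
  147.98.64.0/19 (147.98.64.0 - 147.98.95.255) does not contain 147.99.73.173
Longest matching prefix is /18 -> next hop R1.

R1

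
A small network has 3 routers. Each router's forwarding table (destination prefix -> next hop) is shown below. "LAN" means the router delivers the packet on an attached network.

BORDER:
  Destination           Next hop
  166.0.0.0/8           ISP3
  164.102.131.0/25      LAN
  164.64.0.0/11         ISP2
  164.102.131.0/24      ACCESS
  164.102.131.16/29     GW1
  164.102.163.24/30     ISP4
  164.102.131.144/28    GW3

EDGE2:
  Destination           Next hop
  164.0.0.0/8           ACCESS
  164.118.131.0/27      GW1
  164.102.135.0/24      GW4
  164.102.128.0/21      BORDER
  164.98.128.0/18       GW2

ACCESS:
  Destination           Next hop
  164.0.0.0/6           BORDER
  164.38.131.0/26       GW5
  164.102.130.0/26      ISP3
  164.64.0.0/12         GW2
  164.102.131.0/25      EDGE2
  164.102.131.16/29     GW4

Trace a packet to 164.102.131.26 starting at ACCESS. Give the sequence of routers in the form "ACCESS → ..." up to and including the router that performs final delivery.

ACCESS → EDGE2 → BORDER

At ACCESS: longest match for 164.102.131.26 is 164.102.131.0/25 -> EDGE2
At EDGE2: longest match for 164.102.131.26 is 164.102.128.0/21 -> BORDER
At BORDER: longest match for 164.102.131.26 is 164.102.131.0/25 -> LAN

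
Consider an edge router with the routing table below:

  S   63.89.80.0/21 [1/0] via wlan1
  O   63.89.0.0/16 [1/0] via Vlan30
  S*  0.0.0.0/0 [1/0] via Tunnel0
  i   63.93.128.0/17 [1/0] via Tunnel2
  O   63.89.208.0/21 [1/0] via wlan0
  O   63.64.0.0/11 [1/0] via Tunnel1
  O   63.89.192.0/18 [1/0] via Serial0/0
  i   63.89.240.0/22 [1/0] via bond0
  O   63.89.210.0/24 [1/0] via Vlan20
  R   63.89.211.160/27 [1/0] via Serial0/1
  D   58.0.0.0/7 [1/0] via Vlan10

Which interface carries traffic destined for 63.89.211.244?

Routes whose prefix contains 63.89.211.244:
  0.0.0.0/0 (default, matches everything) -> Tunnel0
  63.64.0.0/11 (63.64.0.0 - 63.95.255.255) -> Tunnel1
  63.89.0.0/16 (63.89.0.0 - 63.89.255.255) -> Vlan30
  63.89.192.0/18 (63.89.192.0 - 63.89.255.255) -> Serial0/0
  63.89.208.0/21 (63.89.208.0 - 63.89.215.255) -> wlan0
More-specific entries that do NOT match:
  63.89.211.160/27 (63.89.211.160 - 63.89.211.191) does not contain 63.89.211.244
  63.89.210.0/24 (63.89.210.0 - 63.89.210.255) does not contain 63.89.211.244
  63.89.240.0/22 (63.89.240.0 - 63.89.243.255) does not contain 63.89.211.244
Longest matching prefix is /21 -> interface wlan0.

wlan0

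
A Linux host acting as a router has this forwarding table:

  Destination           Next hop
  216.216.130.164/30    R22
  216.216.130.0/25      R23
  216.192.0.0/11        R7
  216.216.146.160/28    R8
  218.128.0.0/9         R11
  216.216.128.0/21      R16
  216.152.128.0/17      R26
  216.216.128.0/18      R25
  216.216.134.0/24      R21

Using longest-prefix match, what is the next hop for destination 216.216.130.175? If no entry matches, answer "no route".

R16

Routes whose prefix contains 216.216.130.175:
  216.192.0.0/11 (216.192.0.0 - 216.223.255.255) -> R7
  216.216.128.0/18 (216.216.128.0 - 216.216.191.255) -> R25
  216.216.128.0/21 (216.216.128.0 - 216.216.135.255) -> R16
More-specific entries that do NOT match:
  216.216.130.164/30 (216.216.130.164 - 216.216.130.167) does not contain 216.216.130.175
  216.216.146.160/28 (216.216.146.160 - 216.216.146.175) does not contain 216.216.130.175
  216.216.130.0/25 (216.216.130.0 - 216.216.130.127) does not contain 216.216.130.175
  216.216.134.0/24 (216.216.134.0 - 216.216.134.255) does not contain 216.216.130.175
Longest matching prefix is /21 -> next hop R16.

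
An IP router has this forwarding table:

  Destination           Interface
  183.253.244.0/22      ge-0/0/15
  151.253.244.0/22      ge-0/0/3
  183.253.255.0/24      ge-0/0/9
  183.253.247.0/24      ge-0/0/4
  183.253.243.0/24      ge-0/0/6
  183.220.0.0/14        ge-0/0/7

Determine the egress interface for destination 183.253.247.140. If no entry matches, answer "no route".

ge-0/0/4

Routes whose prefix contains 183.253.247.140:
  183.253.244.0/22 (183.253.244.0 - 183.253.247.255) -> ge-0/0/15
  183.253.247.0/24 (183.253.247.0 - 183.253.247.255) -> ge-0/0/4
Longest matching prefix is /24 -> interface ge-0/0/4.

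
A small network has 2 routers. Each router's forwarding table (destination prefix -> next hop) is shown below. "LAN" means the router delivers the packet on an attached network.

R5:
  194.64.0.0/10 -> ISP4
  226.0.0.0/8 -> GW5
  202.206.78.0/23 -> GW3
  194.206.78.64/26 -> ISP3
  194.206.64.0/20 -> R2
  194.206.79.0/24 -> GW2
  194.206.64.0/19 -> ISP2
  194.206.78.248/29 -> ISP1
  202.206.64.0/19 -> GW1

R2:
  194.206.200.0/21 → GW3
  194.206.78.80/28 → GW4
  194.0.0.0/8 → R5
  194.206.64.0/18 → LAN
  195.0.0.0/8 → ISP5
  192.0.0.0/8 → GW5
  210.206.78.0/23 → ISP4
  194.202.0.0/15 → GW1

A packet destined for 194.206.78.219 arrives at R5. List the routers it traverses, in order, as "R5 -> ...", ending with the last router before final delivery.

R5 -> R2

At R5: longest match for 194.206.78.219 is 194.206.64.0/20 -> R2
At R2: longest match for 194.206.78.219 is 194.206.64.0/18 -> LAN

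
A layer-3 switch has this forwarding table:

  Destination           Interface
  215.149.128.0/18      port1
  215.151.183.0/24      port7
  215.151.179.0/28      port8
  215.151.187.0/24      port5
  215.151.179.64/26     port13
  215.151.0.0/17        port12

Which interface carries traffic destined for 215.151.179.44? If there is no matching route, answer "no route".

No entry's prefix contains 215.151.179.44; there is no default route.

no route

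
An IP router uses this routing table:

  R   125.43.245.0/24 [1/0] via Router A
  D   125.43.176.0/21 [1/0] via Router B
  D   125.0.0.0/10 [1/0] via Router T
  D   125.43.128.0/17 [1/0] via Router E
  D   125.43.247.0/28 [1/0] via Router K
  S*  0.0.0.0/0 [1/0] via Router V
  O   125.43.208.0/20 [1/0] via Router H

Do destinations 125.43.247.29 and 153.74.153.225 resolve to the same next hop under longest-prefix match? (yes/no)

125.43.247.29: longest match 125.43.128.0/17 -> Router E
153.74.153.225: longest match 0.0.0.0/0 -> Router V

no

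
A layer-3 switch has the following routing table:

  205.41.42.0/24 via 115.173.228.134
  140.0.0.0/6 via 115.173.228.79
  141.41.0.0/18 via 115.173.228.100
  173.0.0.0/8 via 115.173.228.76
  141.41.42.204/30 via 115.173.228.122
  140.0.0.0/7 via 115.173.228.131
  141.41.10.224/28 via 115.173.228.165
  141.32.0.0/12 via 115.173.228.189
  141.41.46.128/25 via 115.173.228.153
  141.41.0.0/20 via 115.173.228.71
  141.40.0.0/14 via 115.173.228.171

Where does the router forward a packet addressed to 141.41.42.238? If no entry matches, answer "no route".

115.173.228.100

Routes whose prefix contains 141.41.42.238:
  140.0.0.0/6 (140.0.0.0 - 143.255.255.255) -> 115.173.228.79
  140.0.0.0/7 (140.0.0.0 - 141.255.255.255) -> 115.173.228.131
  141.32.0.0/12 (141.32.0.0 - 141.47.255.255) -> 115.173.228.189
  141.40.0.0/14 (141.40.0.0 - 141.43.255.255) -> 115.173.228.171
  141.41.0.0/18 (141.41.0.0 - 141.41.63.255) -> 115.173.228.100
More-specific entries that do NOT match:
  141.41.42.204/30 (141.41.42.204 - 141.41.42.207) does not contain 141.41.42.238
  141.41.10.224/28 (141.41.10.224 - 141.41.10.239) does not contain 141.41.42.238
  141.41.46.128/25 (141.41.46.128 - 141.41.46.255) does not contain 141.41.42.238
  205.41.42.0/24 (205.41.42.0 - 205.41.42.255) does not contain 141.41.42.238
  141.41.0.0/20 (141.41.0.0 - 141.41.15.255) does not contain 141.41.42.238
Longest matching prefix is /18 -> next hop 115.173.228.100.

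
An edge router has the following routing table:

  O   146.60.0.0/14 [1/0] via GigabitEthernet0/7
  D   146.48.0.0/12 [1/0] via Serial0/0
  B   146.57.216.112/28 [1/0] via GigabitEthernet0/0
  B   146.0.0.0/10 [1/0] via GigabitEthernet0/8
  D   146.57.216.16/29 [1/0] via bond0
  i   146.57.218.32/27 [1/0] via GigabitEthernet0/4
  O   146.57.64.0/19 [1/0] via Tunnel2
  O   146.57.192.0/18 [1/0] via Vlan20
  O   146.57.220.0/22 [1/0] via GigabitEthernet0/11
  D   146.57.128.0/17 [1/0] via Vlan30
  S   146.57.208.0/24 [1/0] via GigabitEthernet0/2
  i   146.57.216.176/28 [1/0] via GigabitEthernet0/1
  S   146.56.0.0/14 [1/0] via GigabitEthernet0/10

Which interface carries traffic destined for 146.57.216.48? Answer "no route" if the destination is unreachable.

Vlan20

Routes whose prefix contains 146.57.216.48:
  146.0.0.0/10 (146.0.0.0 - 146.63.255.255) -> GigabitEthernet0/8
  146.48.0.0/12 (146.48.0.0 - 146.63.255.255) -> Serial0/0
  146.56.0.0/14 (146.56.0.0 - 146.59.255.255) -> GigabitEthernet0/10
  146.57.128.0/17 (146.57.128.0 - 146.57.255.255) -> Vlan30
  146.57.192.0/18 (146.57.192.0 - 146.57.255.255) -> Vlan20
More-specific entries that do NOT match:
  146.57.216.16/29 (146.57.216.16 - 146.57.216.23) does not contain 146.57.216.48
  146.57.216.112/28 (146.57.216.112 - 146.57.216.127) does not contain 146.57.216.48
  146.57.216.176/28 (146.57.216.176 - 146.57.216.191) does not contain 146.57.216.48
  146.57.218.32/27 (146.57.218.32 - 146.57.218.63) does not contain 146.57.216.48
  146.57.208.0/24 (146.57.208.0 - 146.57.208.255) does not contain 146.57.216.48
  146.57.220.0/22 (146.57.220.0 - 146.57.223.255) does not contain 146.57.216.48
  146.57.64.0/19 (146.57.64.0 - 146.57.95.255) does not contain 146.57.216.48
Longest matching prefix is /18 -> interface Vlan20.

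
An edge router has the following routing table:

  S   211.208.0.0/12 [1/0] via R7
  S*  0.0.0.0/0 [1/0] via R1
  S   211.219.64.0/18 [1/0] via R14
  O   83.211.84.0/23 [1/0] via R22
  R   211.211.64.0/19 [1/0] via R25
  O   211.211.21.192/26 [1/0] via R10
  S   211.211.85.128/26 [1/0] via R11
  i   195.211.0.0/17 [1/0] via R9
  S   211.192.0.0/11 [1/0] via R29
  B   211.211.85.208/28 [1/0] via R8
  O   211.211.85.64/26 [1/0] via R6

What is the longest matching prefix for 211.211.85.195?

Entries matching 211.211.85.195:
  0.0.0.0/0 (default, matches everything)
  211.192.0.0/11 (211.192.0.0 - 211.223.255.255)
  211.208.0.0/12 (211.208.0.0 - 211.223.255.255)
  211.211.64.0/19 (211.211.64.0 - 211.211.95.255)
Most specific is 211.211.64.0/19.

211.211.64.0/19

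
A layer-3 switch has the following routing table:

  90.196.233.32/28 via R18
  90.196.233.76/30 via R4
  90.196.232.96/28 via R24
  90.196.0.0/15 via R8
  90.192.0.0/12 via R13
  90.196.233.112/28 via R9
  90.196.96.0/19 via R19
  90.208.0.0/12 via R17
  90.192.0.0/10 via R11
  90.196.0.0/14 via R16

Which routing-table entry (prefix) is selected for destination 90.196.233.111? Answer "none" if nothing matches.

90.196.0.0/15

Entries matching 90.196.233.111:
  90.192.0.0/10 (90.192.0.0 - 90.255.255.255)
  90.192.0.0/12 (90.192.0.0 - 90.207.255.255)
  90.196.0.0/14 (90.196.0.0 - 90.199.255.255)
  90.196.0.0/15 (90.196.0.0 - 90.197.255.255)
Most specific is 90.196.0.0/15.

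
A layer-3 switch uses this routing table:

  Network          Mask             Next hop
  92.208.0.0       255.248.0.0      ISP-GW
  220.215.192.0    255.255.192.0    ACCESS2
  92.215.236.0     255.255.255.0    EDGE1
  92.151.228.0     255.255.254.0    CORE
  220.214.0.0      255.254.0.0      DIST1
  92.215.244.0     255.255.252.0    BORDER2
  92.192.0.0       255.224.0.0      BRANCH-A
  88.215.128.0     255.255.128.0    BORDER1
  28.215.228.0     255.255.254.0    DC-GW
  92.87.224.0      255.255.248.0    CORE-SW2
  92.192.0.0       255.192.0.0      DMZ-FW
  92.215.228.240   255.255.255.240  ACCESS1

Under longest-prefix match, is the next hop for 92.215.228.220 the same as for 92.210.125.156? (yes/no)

yes

92.215.228.220: longest match 92.208.0.0/13 -> ISP-GW
92.210.125.156: longest match 92.208.0.0/13 -> ISP-GW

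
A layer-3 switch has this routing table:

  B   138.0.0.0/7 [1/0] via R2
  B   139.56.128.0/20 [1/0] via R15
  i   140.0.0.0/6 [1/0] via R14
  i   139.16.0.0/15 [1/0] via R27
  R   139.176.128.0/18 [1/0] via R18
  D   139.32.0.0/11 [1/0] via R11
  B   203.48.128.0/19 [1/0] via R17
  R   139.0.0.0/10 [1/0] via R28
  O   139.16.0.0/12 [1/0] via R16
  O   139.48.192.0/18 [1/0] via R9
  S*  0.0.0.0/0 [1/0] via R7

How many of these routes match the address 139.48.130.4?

Prefixes containing 139.48.130.4:
  0.0.0.0/0 (default, matches everything)
  138.0.0.0/7 (138.0.0.0 - 139.255.255.255)
  139.0.0.0/10 (139.0.0.0 - 139.63.255.255)
  139.32.0.0/11 (139.32.0.0 - 139.63.255.255)
Total matching entries: 4.

4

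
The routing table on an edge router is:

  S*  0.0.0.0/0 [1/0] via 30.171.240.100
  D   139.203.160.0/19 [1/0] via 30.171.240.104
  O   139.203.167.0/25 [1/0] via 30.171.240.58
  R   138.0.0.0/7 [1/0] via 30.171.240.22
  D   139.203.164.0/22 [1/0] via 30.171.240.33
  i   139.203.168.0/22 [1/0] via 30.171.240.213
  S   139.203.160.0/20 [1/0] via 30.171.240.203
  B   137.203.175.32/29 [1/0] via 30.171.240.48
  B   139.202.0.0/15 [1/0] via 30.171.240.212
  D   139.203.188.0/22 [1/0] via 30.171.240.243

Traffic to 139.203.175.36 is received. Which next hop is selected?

30.171.240.203

Routes whose prefix contains 139.203.175.36:
  0.0.0.0/0 (default, matches everything) -> 30.171.240.100
  138.0.0.0/7 (138.0.0.0 - 139.255.255.255) -> 30.171.240.22
  139.202.0.0/15 (139.202.0.0 - 139.203.255.255) -> 30.171.240.212
  139.203.160.0/19 (139.203.160.0 - 139.203.191.255) -> 30.171.240.104
  139.203.160.0/20 (139.203.160.0 - 139.203.175.255) -> 30.171.240.203
More-specific entries that do NOT match:
  137.203.175.32/29 (137.203.175.32 - 137.203.175.39) does not contain 139.203.175.36
  139.203.167.0/25 (139.203.167.0 - 139.203.167.127) does not contain 139.203.175.36
  139.203.164.0/22 (139.203.164.0 - 139.203.167.255) does not contain 139.203.175.36
  139.203.168.0/22 (139.203.168.0 - 139.203.171.255) does not contain 139.203.175.36
  139.203.188.0/22 (139.203.188.0 - 139.203.191.255) does not contain 139.203.175.36
Longest matching prefix is /20 -> next hop 30.171.240.203.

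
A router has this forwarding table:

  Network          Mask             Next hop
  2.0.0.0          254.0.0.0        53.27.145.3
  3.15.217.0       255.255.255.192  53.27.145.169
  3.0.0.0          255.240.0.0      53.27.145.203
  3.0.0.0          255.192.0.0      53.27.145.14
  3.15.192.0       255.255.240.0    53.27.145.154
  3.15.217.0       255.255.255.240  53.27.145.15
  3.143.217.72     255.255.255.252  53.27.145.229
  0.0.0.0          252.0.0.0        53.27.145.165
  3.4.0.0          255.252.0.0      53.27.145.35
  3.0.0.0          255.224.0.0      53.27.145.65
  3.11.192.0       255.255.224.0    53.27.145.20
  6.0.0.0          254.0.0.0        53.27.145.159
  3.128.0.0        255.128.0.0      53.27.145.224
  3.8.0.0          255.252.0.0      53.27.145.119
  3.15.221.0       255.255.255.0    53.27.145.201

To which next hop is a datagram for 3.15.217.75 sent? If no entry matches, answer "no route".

53.27.145.203

Routes whose prefix contains 3.15.217.75:
  0.0.0.0/6 (0.0.0.0 - 3.255.255.255) -> 53.27.145.165
  2.0.0.0/7 (2.0.0.0 - 3.255.255.255) -> 53.27.145.3
  3.0.0.0/10 (3.0.0.0 - 3.63.255.255) -> 53.27.145.14
  3.0.0.0/11 (3.0.0.0 - 3.31.255.255) -> 53.27.145.65
  3.0.0.0/12 (3.0.0.0 - 3.15.255.255) -> 53.27.145.203
More-specific entries that do NOT match:
  3.143.217.72/30 (3.143.217.72 - 3.143.217.75) does not contain 3.15.217.75
  3.15.217.0/28 (3.15.217.0 - 3.15.217.15) does not contain 3.15.217.75
  3.15.217.0/26 (3.15.217.0 - 3.15.217.63) does not contain 3.15.217.75
  3.15.221.0/24 (3.15.221.0 - 3.15.221.255) does not contain 3.15.217.75
  3.15.192.0/20 (3.15.192.0 - 3.15.207.255) does not contain 3.15.217.75
  3.11.192.0/19 (3.11.192.0 - 3.11.223.255) does not contain 3.15.217.75
  3.4.0.0/14 (3.4.0.0 - 3.7.255.255) does not contain 3.15.217.75
  3.8.0.0/14 (3.8.0.0 - 3.11.255.255) does not contain 3.15.217.75
Longest matching prefix is /12 -> next hop 53.27.145.203.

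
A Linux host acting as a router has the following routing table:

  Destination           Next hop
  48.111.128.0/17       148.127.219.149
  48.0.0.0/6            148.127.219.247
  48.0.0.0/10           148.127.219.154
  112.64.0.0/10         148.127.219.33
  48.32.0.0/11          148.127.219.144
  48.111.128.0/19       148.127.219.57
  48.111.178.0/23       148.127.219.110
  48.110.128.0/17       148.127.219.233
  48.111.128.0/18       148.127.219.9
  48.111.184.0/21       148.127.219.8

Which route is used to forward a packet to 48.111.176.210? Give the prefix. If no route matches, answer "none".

Entries matching 48.111.176.210:
  48.0.0.0/6 (48.0.0.0 - 51.255.255.255)
  48.111.128.0/17 (48.111.128.0 - 48.111.255.255)
  48.111.128.0/18 (48.111.128.0 - 48.111.191.255)
Most specific is 48.111.128.0/18.

48.111.128.0/18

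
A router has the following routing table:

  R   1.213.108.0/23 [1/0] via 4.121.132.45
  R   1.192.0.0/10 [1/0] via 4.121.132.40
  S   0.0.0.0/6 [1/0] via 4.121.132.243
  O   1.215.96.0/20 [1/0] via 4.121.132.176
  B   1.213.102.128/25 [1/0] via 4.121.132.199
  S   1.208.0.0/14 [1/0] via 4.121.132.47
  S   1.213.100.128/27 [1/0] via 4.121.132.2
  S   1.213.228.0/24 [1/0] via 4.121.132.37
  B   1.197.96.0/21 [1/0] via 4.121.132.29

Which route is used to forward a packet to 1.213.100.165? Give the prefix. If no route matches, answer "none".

1.192.0.0/10

Entries matching 1.213.100.165:
  0.0.0.0/6 (0.0.0.0 - 3.255.255.255)
  1.192.0.0/10 (1.192.0.0 - 1.255.255.255)
Most specific is 1.192.0.0/10.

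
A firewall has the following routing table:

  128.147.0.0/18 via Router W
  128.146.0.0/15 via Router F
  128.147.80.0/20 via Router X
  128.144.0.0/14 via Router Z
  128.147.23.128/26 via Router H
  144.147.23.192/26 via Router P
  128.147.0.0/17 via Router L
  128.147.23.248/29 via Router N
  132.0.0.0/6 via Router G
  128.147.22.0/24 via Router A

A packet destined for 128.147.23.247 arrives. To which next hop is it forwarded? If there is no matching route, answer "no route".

Routes whose prefix contains 128.147.23.247:
  128.144.0.0/14 (128.144.0.0 - 128.147.255.255) -> Router Z
  128.146.0.0/15 (128.146.0.0 - 128.147.255.255) -> Router F
  128.147.0.0/17 (128.147.0.0 - 128.147.127.255) -> Router L
  128.147.0.0/18 (128.147.0.0 - 128.147.63.255) -> Router W
More-specific entries that do NOT match:
  128.147.23.248/29 (128.147.23.248 - 128.147.23.255) does not contain 128.147.23.247
  128.147.23.128/26 (128.147.23.128 - 128.147.23.191) does not contain 128.147.23.247
  144.147.23.192/26 (144.147.23.192 - 144.147.23.255) does not contain 128.147.23.247
  128.147.22.0/24 (128.147.22.0 - 128.147.22.255) does not contain 128.147.23.247
  128.147.80.0/20 (128.147.80.0 - 128.147.95.255) does not contain 128.147.23.247
Longest matching prefix is /18 -> next hop Router W.

Router W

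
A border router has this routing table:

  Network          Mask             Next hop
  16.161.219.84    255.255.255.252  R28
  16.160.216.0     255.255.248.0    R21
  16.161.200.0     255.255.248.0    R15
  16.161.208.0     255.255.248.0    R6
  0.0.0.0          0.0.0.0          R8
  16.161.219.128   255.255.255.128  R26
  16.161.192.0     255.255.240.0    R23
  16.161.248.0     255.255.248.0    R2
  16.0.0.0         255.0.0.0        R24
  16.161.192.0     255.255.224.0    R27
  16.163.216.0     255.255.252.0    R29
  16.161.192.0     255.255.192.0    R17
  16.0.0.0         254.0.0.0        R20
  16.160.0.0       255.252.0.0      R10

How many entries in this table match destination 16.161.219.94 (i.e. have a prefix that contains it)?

6

Prefixes containing 16.161.219.94:
  0.0.0.0/0 (default, matches everything)
  16.0.0.0/7 (16.0.0.0 - 17.255.255.255)
  16.0.0.0/8 (16.0.0.0 - 16.255.255.255)
  16.160.0.0/14 (16.160.0.0 - 16.163.255.255)
  16.161.192.0/18 (16.161.192.0 - 16.161.255.255)
  16.161.192.0/19 (16.161.192.0 - 16.161.223.255)
Total matching entries: 6.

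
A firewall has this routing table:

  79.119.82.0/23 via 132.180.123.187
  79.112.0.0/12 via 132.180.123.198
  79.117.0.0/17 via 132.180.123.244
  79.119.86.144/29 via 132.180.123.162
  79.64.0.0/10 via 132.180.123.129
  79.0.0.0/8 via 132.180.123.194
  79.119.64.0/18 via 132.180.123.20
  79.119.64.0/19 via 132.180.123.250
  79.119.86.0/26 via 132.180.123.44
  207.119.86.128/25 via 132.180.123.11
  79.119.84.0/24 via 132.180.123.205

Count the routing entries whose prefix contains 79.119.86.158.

5

Prefixes containing 79.119.86.158:
  79.0.0.0/8 (79.0.0.0 - 79.255.255.255)
  79.64.0.0/10 (79.64.0.0 - 79.127.255.255)
  79.112.0.0/12 (79.112.0.0 - 79.127.255.255)
  79.119.64.0/18 (79.119.64.0 - 79.119.127.255)
  79.119.64.0/19 (79.119.64.0 - 79.119.95.255)
Total matching entries: 5.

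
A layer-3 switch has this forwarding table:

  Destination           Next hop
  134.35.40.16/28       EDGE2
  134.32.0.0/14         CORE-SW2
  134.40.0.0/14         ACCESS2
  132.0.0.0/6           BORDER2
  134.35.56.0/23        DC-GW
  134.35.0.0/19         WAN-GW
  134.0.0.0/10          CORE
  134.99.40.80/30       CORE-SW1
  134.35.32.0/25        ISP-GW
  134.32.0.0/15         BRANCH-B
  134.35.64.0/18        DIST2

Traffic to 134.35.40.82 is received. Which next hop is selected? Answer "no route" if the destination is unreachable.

Routes whose prefix contains 134.35.40.82:
  132.0.0.0/6 (132.0.0.0 - 135.255.255.255) -> BORDER2
  134.0.0.0/10 (134.0.0.0 - 134.63.255.255) -> CORE
  134.32.0.0/14 (134.32.0.0 - 134.35.255.255) -> CORE-SW2
More-specific entries that do NOT match:
  134.99.40.80/30 (134.99.40.80 - 134.99.40.83) does not contain 134.35.40.82
  134.35.40.16/28 (134.35.40.16 - 134.35.40.31) does not contain 134.35.40.82
  134.35.32.0/25 (134.35.32.0 - 134.35.32.127) does not contain 134.35.40.82
  134.35.56.0/23 (134.35.56.0 - 134.35.57.255) does not contain 134.35.40.82
  134.35.0.0/19 (134.35.0.0 - 134.35.31.255) does not contain 134.35.40.82
  134.35.64.0/18 (134.35.64.0 - 134.35.127.255) does not contain 134.35.40.82
  134.32.0.0/15 (134.32.0.0 - 134.33.255.255) does not contain 134.35.40.82
Longest matching prefix is /14 -> next hop CORE-SW2.

CORE-SW2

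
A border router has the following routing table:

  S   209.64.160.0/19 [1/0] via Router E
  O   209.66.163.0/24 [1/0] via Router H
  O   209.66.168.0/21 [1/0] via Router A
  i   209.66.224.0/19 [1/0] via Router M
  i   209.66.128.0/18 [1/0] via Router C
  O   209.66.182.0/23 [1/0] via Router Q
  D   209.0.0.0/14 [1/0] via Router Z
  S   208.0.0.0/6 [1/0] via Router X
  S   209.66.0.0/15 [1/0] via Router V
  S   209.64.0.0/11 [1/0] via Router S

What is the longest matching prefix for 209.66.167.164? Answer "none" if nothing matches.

209.66.128.0/18

Entries matching 209.66.167.164:
  208.0.0.0/6 (208.0.0.0 - 211.255.255.255)
  209.64.0.0/11 (209.64.0.0 - 209.95.255.255)
  209.66.0.0/15 (209.66.0.0 - 209.67.255.255)
  209.66.128.0/18 (209.66.128.0 - 209.66.191.255)
Most specific is 209.66.128.0/18.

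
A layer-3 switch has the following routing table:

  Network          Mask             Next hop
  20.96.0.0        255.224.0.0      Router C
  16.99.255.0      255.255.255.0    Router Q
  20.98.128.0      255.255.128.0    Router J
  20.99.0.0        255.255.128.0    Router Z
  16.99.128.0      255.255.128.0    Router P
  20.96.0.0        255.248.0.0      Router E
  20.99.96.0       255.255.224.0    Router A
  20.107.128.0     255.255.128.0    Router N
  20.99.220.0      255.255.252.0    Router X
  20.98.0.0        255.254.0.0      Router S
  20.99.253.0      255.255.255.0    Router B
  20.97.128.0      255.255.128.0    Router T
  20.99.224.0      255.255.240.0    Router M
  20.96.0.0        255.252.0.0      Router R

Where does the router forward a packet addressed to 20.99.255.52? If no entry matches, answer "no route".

Router S

Routes whose prefix contains 20.99.255.52:
  20.96.0.0/11 (20.96.0.0 - 20.127.255.255) -> Router C
  20.96.0.0/13 (20.96.0.0 - 20.103.255.255) -> Router E
  20.96.0.0/14 (20.96.0.0 - 20.99.255.255) -> Router R
  20.98.0.0/15 (20.98.0.0 - 20.99.255.255) -> Router S
More-specific entries that do NOT match:
  16.99.255.0/24 (16.99.255.0 - 16.99.255.255) does not contain 20.99.255.52
  20.99.253.0/24 (20.99.253.0 - 20.99.253.255) does not contain 20.99.255.52
  20.99.220.0/22 (20.99.220.0 - 20.99.223.255) does not contain 20.99.255.52
  20.99.224.0/20 (20.99.224.0 - 20.99.239.255) does not contain 20.99.255.52
  20.99.96.0/19 (20.99.96.0 - 20.99.127.255) does not contain 20.99.255.52
  20.98.128.0/17 (20.98.128.0 - 20.98.255.255) does not contain 20.99.255.52
  20.99.0.0/17 (20.99.0.0 - 20.99.127.255) does not contain 20.99.255.52
  16.99.128.0/17 (16.99.128.0 - 16.99.255.255) does not contain 20.99.255.52
  20.107.128.0/17 (20.107.128.0 - 20.107.255.255) does not contain 20.99.255.52
  20.97.128.0/17 (20.97.128.0 - 20.97.255.255) does not contain 20.99.255.52
Longest matching prefix is /15 -> next hop Router S.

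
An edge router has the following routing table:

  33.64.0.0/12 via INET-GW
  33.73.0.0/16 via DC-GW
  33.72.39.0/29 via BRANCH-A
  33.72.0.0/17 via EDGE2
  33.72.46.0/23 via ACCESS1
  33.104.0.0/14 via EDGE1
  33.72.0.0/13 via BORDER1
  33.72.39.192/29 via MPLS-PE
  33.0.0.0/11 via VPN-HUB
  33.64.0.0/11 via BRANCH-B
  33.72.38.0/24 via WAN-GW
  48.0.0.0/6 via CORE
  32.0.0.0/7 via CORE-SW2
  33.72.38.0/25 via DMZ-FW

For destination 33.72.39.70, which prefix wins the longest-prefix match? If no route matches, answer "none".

33.72.0.0/17

Entries matching 33.72.39.70:
  32.0.0.0/7 (32.0.0.0 - 33.255.255.255)
  33.64.0.0/11 (33.64.0.0 - 33.95.255.255)
  33.64.0.0/12 (33.64.0.0 - 33.79.255.255)
  33.72.0.0/13 (33.72.0.0 - 33.79.255.255)
  33.72.0.0/17 (33.72.0.0 - 33.72.127.255)
Most specific is 33.72.0.0/17.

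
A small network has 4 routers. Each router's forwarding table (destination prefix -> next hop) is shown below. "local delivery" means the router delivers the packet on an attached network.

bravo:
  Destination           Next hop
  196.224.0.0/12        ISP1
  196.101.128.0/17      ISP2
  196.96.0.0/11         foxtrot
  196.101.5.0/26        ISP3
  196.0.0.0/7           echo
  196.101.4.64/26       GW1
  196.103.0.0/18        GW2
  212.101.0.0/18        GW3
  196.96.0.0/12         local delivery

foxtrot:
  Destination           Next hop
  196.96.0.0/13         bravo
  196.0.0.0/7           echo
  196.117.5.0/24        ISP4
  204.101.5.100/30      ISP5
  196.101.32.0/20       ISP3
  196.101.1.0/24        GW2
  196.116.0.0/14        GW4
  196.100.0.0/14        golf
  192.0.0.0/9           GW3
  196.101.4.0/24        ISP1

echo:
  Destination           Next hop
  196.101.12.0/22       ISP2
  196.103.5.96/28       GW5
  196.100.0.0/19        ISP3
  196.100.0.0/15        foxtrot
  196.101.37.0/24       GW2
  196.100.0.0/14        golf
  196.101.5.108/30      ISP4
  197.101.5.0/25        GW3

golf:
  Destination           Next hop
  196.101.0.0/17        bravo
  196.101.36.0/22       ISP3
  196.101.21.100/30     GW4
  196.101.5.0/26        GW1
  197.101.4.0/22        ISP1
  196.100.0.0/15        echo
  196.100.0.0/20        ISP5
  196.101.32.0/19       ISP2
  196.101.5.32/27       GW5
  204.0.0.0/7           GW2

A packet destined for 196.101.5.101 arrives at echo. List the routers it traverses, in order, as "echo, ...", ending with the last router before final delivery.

At echo: longest match for 196.101.5.101 is 196.100.0.0/15 -> foxtrot
At foxtrot: longest match for 196.101.5.101 is 196.100.0.0/14 -> golf
At golf: longest match for 196.101.5.101 is 196.101.0.0/17 -> bravo
At bravo: longest match for 196.101.5.101 is 196.96.0.0/12 -> local delivery

echo, foxtrot, golf, bravo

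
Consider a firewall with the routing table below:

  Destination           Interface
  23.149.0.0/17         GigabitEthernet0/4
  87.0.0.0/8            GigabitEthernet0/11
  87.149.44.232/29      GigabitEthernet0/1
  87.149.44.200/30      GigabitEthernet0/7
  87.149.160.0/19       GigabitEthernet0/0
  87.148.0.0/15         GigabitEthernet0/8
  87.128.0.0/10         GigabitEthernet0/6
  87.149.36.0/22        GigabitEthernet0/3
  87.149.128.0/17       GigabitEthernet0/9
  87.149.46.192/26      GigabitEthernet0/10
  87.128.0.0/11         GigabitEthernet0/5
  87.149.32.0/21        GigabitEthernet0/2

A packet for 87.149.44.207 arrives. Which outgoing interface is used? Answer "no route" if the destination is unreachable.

Routes whose prefix contains 87.149.44.207:
  87.0.0.0/8 (87.0.0.0 - 87.255.255.255) -> GigabitEthernet0/11
  87.128.0.0/10 (87.128.0.0 - 87.191.255.255) -> GigabitEthernet0/6
  87.128.0.0/11 (87.128.0.0 - 87.159.255.255) -> GigabitEthernet0/5
  87.148.0.0/15 (87.148.0.0 - 87.149.255.255) -> GigabitEthernet0/8
More-specific entries that do NOT match:
  87.149.44.200/30 (87.149.44.200 - 87.149.44.203) does not contain 87.149.44.207
  87.149.44.232/29 (87.149.44.232 - 87.149.44.239) does not contain 87.149.44.207
  87.149.46.192/26 (87.149.46.192 - 87.149.46.255) does not contain 87.149.44.207
  87.149.36.0/22 (87.149.36.0 - 87.149.39.255) does not contain 87.149.44.207
  87.149.32.0/21 (87.149.32.0 - 87.149.39.255) does not contain 87.149.44.207
  87.149.160.0/19 (87.149.160.0 - 87.149.191.255) does not contain 87.149.44.207
  23.149.0.0/17 (23.149.0.0 - 23.149.127.255) does not contain 87.149.44.207
  87.149.128.0/17 (87.149.128.0 - 87.149.255.255) does not contain 87.149.44.207
Longest matching prefix is /15 -> interface GigabitEthernet0/8.

GigabitEthernet0/8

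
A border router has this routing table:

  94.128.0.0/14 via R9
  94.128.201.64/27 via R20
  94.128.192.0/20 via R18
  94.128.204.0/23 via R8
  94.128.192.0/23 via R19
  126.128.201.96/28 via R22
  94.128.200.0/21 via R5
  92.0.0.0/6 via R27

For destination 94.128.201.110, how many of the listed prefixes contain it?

Prefixes containing 94.128.201.110:
  92.0.0.0/6 (92.0.0.0 - 95.255.255.255)
  94.128.0.0/14 (94.128.0.0 - 94.131.255.255)
  94.128.192.0/20 (94.128.192.0 - 94.128.207.255)
  94.128.200.0/21 (94.128.200.0 - 94.128.207.255)
Total matching entries: 4.

4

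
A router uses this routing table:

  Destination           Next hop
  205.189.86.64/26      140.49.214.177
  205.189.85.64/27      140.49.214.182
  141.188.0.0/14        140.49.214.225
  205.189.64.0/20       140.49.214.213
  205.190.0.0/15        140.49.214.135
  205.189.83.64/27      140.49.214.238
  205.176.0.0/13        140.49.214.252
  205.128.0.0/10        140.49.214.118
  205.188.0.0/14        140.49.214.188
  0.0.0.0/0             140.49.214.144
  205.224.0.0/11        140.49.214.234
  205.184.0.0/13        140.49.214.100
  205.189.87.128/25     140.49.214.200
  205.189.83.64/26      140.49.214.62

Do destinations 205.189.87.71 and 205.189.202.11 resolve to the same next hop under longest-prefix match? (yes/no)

205.189.87.71: longest match 205.188.0.0/14 -> 140.49.214.188
205.189.202.11: longest match 205.188.0.0/14 -> 140.49.214.188

yes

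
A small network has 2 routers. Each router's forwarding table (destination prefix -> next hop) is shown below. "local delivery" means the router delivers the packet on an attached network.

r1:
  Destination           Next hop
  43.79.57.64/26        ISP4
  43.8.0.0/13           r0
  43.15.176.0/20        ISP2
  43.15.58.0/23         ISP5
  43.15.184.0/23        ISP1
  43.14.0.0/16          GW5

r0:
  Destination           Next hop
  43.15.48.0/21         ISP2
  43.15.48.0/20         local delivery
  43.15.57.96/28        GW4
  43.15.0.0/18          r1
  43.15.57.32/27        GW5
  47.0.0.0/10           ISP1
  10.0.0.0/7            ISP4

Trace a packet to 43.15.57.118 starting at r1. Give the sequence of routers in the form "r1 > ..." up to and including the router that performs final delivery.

r1 > r0

At r1: longest match for 43.15.57.118 is 43.8.0.0/13 -> r0
At r0: longest match for 43.15.57.118 is 43.15.48.0/20 -> local delivery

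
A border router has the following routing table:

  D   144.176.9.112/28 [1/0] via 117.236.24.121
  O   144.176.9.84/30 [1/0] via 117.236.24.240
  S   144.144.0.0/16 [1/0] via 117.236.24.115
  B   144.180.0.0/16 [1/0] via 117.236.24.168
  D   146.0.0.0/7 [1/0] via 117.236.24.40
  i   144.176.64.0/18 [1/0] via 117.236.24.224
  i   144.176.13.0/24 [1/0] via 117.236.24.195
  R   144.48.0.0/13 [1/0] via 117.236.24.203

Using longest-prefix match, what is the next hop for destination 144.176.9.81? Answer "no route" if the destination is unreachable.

No entry's prefix contains 144.176.9.81; there is no default route.

no route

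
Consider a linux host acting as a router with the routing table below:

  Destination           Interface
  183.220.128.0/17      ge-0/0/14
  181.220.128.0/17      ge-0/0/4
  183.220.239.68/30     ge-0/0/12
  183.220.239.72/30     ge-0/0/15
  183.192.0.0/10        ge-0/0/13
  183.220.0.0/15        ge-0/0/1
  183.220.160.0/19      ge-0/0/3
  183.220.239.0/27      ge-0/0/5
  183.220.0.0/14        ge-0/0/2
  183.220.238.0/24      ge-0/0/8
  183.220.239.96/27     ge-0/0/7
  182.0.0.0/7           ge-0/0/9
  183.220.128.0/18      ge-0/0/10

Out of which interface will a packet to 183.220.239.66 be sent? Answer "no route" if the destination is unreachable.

Routes whose prefix contains 183.220.239.66:
  182.0.0.0/7 (182.0.0.0 - 183.255.255.255) -> ge-0/0/9
  183.192.0.0/10 (183.192.0.0 - 183.255.255.255) -> ge-0/0/13
  183.220.0.0/14 (183.220.0.0 - 183.223.255.255) -> ge-0/0/2
  183.220.0.0/15 (183.220.0.0 - 183.221.255.255) -> ge-0/0/1
  183.220.128.0/17 (183.220.128.0 - 183.220.255.255) -> ge-0/0/14
More-specific entries that do NOT match:
  183.220.239.68/30 (183.220.239.68 - 183.220.239.71) does not contain 183.220.239.66
  183.220.239.72/30 (183.220.239.72 - 183.220.239.75) does not contain 183.220.239.66
  183.220.239.0/27 (183.220.239.0 - 183.220.239.31) does not contain 183.220.239.66
  183.220.239.96/27 (183.220.239.96 - 183.220.239.127) does not contain 183.220.239.66
  183.220.238.0/24 (183.220.238.0 - 183.220.238.255) does not contain 183.220.239.66
  183.220.160.0/19 (183.220.160.0 - 183.220.191.255) does not contain 183.220.239.66
  183.220.128.0/18 (183.220.128.0 - 183.220.191.255) does not contain 183.220.239.66
Longest matching prefix is /17 -> interface ge-0/0/14.

ge-0/0/14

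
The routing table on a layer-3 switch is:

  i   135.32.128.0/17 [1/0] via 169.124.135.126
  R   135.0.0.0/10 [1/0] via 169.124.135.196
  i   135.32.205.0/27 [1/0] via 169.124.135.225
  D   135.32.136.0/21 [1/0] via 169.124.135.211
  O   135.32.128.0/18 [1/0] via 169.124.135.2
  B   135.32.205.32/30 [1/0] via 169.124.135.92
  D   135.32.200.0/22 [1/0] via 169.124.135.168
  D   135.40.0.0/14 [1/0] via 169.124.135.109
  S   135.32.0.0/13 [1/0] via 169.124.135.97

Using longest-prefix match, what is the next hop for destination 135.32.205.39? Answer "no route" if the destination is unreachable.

Routes whose prefix contains 135.32.205.39:
  135.0.0.0/10 (135.0.0.0 - 135.63.255.255) -> 169.124.135.196
  135.32.0.0/13 (135.32.0.0 - 135.39.255.255) -> 169.124.135.97
  135.32.128.0/17 (135.32.128.0 - 135.32.255.255) -> 169.124.135.126
More-specific entries that do NOT match:
  135.32.205.32/30 (135.32.205.32 - 135.32.205.35) does not contain 135.32.205.39
  135.32.205.0/27 (135.32.205.0 - 135.32.205.31) does not contain 135.32.205.39
  135.32.200.0/22 (135.32.200.0 - 135.32.203.255) does not contain 135.32.205.39
  135.32.136.0/21 (135.32.136.0 - 135.32.143.255) does not contain 135.32.205.39
  135.32.128.0/18 (135.32.128.0 - 135.32.191.255) does not contain 135.32.205.39
Longest matching prefix is /17 -> next hop 169.124.135.126.

169.124.135.126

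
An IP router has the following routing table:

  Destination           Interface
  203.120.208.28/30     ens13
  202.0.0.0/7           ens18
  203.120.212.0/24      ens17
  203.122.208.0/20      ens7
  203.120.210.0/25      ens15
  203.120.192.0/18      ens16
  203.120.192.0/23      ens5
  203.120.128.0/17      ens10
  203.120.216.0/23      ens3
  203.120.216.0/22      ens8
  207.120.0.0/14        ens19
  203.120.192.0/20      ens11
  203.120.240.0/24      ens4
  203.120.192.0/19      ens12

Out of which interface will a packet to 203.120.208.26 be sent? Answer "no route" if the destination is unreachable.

Routes whose prefix contains 203.120.208.26:
  202.0.0.0/7 (202.0.0.0 - 203.255.255.255) -> ens18
  203.120.128.0/17 (203.120.128.0 - 203.120.255.255) -> ens10
  203.120.192.0/18 (203.120.192.0 - 203.120.255.255) -> ens16
  203.120.192.0/19 (203.120.192.0 - 203.120.223.255) -> ens12
More-specific entries that do NOT match:
  203.120.208.28/30 (203.120.208.28 - 203.120.208.31) does not contain 203.120.208.26
  203.120.210.0/25 (203.120.210.0 - 203.120.210.127) does not contain 203.120.208.26
  203.120.212.0/24 (203.120.212.0 - 203.120.212.255) does not contain 203.120.208.26
  203.120.240.0/24 (203.120.240.0 - 203.120.240.255) does not contain 203.120.208.26
  203.120.192.0/23 (203.120.192.0 - 203.120.193.255) does not contain 203.120.208.26
  203.120.216.0/23 (203.120.216.0 - 203.120.217.255) does not contain 203.120.208.26
  203.120.216.0/22 (203.120.216.0 - 203.120.219.255) does not contain 203.120.208.26
  203.122.208.0/20 (203.122.208.0 - 203.122.223.255) does not contain 203.120.208.26
  203.120.192.0/20 (203.120.192.0 - 203.120.207.255) does not contain 203.120.208.26
Longest matching prefix is /19 -> interface ens12.

ens12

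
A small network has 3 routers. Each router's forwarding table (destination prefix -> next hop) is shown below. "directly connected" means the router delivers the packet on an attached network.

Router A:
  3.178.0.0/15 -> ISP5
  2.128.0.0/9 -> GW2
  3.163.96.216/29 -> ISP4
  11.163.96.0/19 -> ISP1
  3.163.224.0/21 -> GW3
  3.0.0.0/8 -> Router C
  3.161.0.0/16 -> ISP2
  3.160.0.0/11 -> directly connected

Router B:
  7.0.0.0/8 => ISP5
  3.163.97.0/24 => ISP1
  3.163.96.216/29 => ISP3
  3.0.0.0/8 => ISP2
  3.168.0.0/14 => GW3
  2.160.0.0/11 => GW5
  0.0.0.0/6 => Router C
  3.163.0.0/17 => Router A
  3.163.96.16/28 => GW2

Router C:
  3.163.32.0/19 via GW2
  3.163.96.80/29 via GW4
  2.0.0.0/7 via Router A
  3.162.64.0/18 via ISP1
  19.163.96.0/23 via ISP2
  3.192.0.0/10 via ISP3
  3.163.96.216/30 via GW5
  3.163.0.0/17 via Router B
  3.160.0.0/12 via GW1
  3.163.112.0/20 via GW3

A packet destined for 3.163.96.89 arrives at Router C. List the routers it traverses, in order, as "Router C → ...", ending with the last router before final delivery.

At Router C: longest match for 3.163.96.89 is 3.163.0.0/17 -> Router B
At Router B: longest match for 3.163.96.89 is 3.163.0.0/17 -> Router A
At Router A: longest match for 3.163.96.89 is 3.160.0.0/11 -> directly connected

Router C → Router B → Router A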